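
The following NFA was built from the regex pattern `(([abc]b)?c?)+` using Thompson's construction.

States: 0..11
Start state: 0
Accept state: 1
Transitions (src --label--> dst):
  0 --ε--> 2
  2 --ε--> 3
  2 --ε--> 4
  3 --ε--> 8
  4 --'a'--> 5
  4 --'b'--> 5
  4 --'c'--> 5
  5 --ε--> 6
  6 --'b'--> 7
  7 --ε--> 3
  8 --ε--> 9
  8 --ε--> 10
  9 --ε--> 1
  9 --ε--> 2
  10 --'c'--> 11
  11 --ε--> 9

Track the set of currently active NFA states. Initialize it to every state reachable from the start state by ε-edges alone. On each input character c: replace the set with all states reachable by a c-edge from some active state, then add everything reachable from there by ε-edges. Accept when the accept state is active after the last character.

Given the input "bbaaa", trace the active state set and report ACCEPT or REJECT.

Answer: REJECT

Steps:
initial (ε-close {0}): {0,1,2,3,4,8,9,10}
'b' @ 1: {5,6}
'b' @ 2: {1,2,3,4,7,8,9,10}  ✓accept
'a' @ 3: {5,6}
'a' @ 4: {}  — no active states
rest 'a' ignored (set empty)
after full input: {}  (accept=1 not in)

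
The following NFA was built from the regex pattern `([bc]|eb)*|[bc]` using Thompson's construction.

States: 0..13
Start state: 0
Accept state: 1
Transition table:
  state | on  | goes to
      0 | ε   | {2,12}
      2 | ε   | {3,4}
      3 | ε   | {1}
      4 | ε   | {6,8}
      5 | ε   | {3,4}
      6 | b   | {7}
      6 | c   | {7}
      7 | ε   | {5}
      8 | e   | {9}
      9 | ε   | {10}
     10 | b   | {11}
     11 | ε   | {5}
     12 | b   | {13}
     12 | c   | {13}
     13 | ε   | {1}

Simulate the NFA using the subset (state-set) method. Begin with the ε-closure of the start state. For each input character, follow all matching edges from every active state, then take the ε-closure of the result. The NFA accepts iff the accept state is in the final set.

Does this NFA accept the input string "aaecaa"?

Answer: REJECT

Trace:
start: ε-closure({0}) = {0,1,2,3,4,6,8,12}
'a' @ 1: {}  — dead — no transitions
rest 'aecaa' ignored (set empty)
after full input: {}  (accept=1 not in)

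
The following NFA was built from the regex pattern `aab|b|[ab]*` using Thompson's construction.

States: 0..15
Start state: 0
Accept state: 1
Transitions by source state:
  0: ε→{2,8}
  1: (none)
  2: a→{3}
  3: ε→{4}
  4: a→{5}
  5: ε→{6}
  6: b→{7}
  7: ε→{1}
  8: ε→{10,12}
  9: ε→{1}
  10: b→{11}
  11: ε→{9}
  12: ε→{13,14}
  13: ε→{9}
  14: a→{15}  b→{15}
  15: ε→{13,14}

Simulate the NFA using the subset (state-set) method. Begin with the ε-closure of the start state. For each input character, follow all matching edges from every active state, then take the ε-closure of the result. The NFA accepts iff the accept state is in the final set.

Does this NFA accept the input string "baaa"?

start: ε-closure({0}) = {0,1,2,8,9,10,12,13,14}
'b' @ 1: {1,9,11,13,14,15}  ✓accept
'a' @ 2: {1,9,13,14,15}  ✓accept
'a' @ 3: {1,9,13,14,15}  ✓accept
'a' @ 4: {1,9,13,14,15}  ✓accept
end set {1,9,13,14,15} — state 1 in

Answer: ACCEPT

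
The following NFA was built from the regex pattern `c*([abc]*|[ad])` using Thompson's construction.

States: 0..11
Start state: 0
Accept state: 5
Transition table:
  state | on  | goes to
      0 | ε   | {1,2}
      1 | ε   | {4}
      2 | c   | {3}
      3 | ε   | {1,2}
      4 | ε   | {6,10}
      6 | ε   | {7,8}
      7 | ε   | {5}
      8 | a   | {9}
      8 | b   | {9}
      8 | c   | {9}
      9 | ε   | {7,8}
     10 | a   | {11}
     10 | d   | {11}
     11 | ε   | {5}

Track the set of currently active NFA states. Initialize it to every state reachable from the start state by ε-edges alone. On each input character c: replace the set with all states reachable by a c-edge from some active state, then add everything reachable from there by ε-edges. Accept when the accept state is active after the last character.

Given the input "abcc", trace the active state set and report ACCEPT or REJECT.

Answer: ACCEPT

Trace:
initial (ε-close {0}): {0,1,2,4,5,6,7,8,10}
'a' @ 1: {5,7,8,9,11}  ✓accept
'b' @ 2: {5,7,8,9}  ✓accept
'c' @ 3: {5,7,8,9}  ✓accept
'c' @ 4: {5,7,8,9}  ✓accept
final: {5,7,8,9}; accept 5 in set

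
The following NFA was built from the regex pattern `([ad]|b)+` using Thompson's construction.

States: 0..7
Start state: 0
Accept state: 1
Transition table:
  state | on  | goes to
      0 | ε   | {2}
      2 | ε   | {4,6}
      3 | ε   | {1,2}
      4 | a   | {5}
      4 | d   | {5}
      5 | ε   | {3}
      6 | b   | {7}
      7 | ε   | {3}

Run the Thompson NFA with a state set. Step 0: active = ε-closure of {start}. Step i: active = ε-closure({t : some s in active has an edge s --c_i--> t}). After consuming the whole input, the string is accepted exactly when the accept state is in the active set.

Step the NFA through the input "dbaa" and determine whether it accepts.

S₀ = ε-closure({0}) = {0,2,4,6}
'd' @ 1: {1,2,3,4,5,6}  ✓accept
'b' @ 2: {1,2,3,4,6,7}  ✓accept
'a' @ 3: {1,2,3,4,5,6}  ✓accept
'a' @ 4: {1,2,3,4,5,6}  ✓accept
after full input: {1,2,3,4,5,6}  (accept=1 in)

Answer: ACCEPT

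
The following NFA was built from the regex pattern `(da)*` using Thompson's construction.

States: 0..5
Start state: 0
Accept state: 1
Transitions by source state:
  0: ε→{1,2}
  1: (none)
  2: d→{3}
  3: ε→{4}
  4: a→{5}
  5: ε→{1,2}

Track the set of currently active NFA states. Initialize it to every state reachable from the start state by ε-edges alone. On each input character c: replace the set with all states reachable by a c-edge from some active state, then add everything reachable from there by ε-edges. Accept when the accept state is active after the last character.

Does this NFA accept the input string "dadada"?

Answer: ACCEPT

Steps:
initial (ε-close {0}): {0,1,2}
'd' @ 1: {3,4}
'a' @ 2: {1,2,5}  ✓accept
'd' @ 3: {3,4}
'a' @ 4: {1,2,5}  ✓accept
'd' @ 5: {3,4}
'a' @ 6: {1,2,5}  ✓accept
end set {1,2,5} — state 1 in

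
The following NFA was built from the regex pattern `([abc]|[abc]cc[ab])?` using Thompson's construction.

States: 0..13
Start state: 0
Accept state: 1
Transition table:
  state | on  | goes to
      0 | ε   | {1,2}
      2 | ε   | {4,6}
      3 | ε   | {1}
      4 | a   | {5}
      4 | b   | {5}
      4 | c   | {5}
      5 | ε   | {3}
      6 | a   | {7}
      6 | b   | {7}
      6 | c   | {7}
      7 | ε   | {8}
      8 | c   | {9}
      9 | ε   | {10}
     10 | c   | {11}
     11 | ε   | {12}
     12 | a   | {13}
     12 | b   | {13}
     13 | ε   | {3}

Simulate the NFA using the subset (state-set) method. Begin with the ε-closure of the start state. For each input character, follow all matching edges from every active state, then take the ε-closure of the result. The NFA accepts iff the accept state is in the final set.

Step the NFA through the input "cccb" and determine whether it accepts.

initial (ε-close {0}): {0,1,2,4,6}
'c' @ 1: {1,3,5,7,8}  ✓accept
'c' @ 2: {9,10}
'c' @ 3: {11,12}
'b' @ 4: {1,3,13}  ✓accept
final: {1,3,13}; accept 1 in set

Answer: ACCEPT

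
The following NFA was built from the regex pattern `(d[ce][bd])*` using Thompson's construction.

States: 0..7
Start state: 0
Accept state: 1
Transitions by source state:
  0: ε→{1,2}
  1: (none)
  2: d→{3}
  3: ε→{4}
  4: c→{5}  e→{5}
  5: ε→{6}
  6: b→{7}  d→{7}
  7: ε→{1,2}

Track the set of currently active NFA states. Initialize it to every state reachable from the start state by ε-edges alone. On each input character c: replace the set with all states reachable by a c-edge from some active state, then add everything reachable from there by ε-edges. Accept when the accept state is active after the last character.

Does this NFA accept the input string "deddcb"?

S₀ = ε-closure({0}) = {0,1,2}
'd' @ 1: {3,4}
'e' @ 2: {5,6}
'd' @ 3: {1,2,7}  ✓accept
'd' @ 4: {3,4}
'c' @ 5: {5,6}
'b' @ 6: {1,2,7}  ✓accept
final: {1,2,7}; accept 1 in set

Answer: ACCEPT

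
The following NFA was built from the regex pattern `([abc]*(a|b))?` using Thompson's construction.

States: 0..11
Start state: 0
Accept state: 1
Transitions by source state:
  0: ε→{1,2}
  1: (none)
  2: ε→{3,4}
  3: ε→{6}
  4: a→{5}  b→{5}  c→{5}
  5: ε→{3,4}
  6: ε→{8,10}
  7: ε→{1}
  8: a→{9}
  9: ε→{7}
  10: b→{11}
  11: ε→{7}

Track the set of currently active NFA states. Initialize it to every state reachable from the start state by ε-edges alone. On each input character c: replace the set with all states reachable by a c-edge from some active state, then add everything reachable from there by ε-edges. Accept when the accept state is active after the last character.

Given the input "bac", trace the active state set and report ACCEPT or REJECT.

Answer: REJECT

Derivation:
initial (ε-close {0}): {0,1,2,3,4,6,8,10}
'b' @ 1: {1,3,4,5,6,7,8,10,11}  ✓accept
'a' @ 2: {1,3,4,5,6,7,8,9,10}  ✓accept
'c' @ 3: {3,4,5,6,8,10}
end set {3,4,5,6,8,10} — state 1 not in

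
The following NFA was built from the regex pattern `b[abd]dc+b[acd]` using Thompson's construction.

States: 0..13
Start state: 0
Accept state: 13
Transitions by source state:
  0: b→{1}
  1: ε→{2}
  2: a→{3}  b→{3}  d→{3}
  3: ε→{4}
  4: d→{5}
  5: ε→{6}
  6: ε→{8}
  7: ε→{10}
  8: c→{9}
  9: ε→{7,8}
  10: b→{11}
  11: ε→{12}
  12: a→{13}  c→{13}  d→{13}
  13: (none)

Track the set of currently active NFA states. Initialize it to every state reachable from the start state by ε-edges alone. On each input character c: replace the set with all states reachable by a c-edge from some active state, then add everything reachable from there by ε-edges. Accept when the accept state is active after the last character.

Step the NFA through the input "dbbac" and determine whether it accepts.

Answer: REJECT

Trace:
initial (ε-close {0}): {0}
'd' @ 1: {}  — state set empty
rest 'bbac' ignored (set empty)
end set {} — state 13 not in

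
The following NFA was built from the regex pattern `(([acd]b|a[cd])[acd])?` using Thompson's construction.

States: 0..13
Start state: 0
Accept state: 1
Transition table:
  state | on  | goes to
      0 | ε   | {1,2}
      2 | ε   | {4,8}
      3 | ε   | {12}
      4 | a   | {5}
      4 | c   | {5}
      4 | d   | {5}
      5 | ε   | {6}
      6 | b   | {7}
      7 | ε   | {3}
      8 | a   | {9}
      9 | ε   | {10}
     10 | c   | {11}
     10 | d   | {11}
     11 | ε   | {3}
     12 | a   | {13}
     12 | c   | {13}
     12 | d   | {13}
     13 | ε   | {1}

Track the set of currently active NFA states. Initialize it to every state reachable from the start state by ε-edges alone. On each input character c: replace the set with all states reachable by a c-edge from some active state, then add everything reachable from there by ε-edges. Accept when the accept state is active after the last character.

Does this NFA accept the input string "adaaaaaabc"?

Answer: REJECT

Steps:
start: ε-closure({0}) = {0,1,2,4,8}
'a' @ 1: {5,6,9,10}
'd' @ 2: {3,11,12}
'a' @ 3: {1,13}  (accept∈set)
'a' @ 4: {}  — state set empty
rest 'aaaabc' ignored (set empty)
after full input: {}  (accept=1 not in)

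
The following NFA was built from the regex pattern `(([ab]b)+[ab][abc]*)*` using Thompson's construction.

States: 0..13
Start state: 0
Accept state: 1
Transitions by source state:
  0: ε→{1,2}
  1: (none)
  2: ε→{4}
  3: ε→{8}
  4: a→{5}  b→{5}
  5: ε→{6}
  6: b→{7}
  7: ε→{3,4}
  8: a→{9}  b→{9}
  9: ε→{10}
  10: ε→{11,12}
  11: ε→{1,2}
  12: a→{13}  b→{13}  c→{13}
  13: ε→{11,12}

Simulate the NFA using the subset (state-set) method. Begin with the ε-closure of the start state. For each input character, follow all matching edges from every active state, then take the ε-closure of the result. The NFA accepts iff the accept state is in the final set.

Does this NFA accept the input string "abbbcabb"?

initial (ε-close {0}): {0,1,2,4}
'a' @ 1: {5,6}
'b' @ 2: {3,4,7,8}
'b' @ 3: {1,2,4,5,6,9,10,11,12}  ✓accept
'b' @ 4: {1,2,3,4,5,6,7,8,11,12,13}  ✓accept
'c' @ 5: {1,2,4,11,12,13}  ✓accept
'a' @ 6: {1,2,4,5,6,11,12,13}  ✓accept
'b' @ 7: {1,2,3,4,5,6,7,8,11,12,13}  ✓accept
'b' @ 8: {1,2,3,4,5,6,7,8,9,10,11,12,13}  ✓accept
final: {1,2,3,4,5,6,7,8,9,10,11,12,13}; accept 1 in set

Answer: ACCEPT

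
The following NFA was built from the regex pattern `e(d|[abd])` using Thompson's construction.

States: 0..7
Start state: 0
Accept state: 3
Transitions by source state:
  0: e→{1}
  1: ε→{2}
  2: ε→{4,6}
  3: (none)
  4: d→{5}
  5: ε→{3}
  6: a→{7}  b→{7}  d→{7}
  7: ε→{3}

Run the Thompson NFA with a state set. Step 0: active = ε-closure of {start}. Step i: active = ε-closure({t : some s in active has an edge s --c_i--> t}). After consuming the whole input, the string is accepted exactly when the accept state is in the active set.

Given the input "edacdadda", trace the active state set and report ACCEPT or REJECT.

Answer: REJECT

Steps:
S₀ = ε-closure({0}) = {0}
'e' @ 1: {1,2,4,6}
'd' @ 2: {3,5,7}  [accepting]
'a' @ 3: {}  — state set empty
rest 'cdadda' ignored (set empty)
after full input: {}  (accept=3 not in)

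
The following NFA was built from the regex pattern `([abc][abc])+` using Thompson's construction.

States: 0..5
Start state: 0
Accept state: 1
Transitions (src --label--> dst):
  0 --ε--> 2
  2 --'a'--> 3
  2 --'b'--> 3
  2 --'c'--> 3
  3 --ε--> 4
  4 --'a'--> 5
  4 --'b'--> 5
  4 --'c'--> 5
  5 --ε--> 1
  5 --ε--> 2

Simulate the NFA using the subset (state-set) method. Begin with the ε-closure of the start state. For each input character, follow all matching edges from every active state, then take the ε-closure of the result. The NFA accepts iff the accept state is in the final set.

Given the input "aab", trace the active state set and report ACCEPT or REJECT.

Answer: REJECT

Trace:
S₀ = ε-closure({0}) = {0,2}
'a' @ 1: {3,4}
'a' @ 2: {1,2,5}  [accepting]
'b' @ 3: {3,4}
end set {3,4} — state 1 not in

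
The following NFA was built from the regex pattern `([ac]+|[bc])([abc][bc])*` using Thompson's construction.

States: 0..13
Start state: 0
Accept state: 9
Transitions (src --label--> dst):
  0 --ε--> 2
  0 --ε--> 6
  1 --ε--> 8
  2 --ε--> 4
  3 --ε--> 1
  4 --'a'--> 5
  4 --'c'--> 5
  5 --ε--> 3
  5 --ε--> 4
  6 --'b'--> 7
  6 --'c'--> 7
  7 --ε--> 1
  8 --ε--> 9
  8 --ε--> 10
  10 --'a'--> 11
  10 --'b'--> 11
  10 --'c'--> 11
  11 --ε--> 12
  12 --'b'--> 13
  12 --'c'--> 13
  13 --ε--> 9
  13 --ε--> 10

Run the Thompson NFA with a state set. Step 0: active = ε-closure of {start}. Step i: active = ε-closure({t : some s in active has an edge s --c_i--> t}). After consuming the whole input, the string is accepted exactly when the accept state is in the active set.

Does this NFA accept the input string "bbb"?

initial (ε-close {0}): {0,2,4,6}
'b' @ 1: {1,7,8,9,10}  ✓accept
'b' @ 2: {11,12}
'b' @ 3: {9,10,13}  ✓accept
after full input: {9,10,13}  (accept=9 in)

Answer: ACCEPT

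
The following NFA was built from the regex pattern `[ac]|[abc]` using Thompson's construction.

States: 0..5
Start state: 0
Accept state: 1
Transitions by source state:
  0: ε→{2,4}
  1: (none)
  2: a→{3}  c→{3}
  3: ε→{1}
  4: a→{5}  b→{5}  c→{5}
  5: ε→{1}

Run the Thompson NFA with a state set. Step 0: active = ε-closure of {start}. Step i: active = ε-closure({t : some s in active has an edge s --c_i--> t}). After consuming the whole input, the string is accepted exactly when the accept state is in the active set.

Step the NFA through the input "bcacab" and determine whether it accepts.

start: ε-closure({0}) = {0,2,4}
'b' @ 1: {1,5}  ✓accept
'c' @ 2: {}  — state set empty
rest 'acab' ignored (set empty)
after full input: {}  (accept=1 not in)

Answer: REJECT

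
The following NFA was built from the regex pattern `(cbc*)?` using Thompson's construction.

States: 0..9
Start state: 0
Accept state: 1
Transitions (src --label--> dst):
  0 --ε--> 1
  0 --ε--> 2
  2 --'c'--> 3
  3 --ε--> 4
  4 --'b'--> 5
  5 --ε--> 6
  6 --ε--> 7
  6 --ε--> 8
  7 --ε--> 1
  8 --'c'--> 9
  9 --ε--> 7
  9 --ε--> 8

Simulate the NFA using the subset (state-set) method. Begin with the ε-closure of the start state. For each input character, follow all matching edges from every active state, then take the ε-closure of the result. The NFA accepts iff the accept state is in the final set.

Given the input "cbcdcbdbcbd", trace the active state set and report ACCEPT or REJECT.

initial (ε-close {0}): {0,1,2}
'c' @ 1: {3,4}
'b' @ 2: {1,5,6,7,8}  ✓accept
'c' @ 3: {1,7,8,9}  ✓accept
'd' @ 4: {}  — no active states
rest 'cbdbcbd' ignored (set empty)
final: {}; accept 1 not in set

Answer: REJECT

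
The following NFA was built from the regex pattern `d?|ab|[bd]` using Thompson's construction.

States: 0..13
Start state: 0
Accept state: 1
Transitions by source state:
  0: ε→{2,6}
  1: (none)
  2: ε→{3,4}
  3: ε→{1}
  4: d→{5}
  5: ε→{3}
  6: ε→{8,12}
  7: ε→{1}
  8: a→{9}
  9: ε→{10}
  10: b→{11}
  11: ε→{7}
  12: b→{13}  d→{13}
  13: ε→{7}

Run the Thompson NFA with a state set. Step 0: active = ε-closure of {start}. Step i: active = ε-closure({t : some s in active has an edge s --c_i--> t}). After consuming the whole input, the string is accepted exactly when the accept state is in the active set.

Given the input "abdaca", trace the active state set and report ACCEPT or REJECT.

initial (ε-close {0}): {0,1,2,3,4,6,8,12}
'a' @ 1: {9,10}
'b' @ 2: {1,7,11}  [accepting]
'd' @ 3: {}  — dead — no transitions
rest 'aca' ignored (set empty)
end set {} — state 1 not in

Answer: REJECT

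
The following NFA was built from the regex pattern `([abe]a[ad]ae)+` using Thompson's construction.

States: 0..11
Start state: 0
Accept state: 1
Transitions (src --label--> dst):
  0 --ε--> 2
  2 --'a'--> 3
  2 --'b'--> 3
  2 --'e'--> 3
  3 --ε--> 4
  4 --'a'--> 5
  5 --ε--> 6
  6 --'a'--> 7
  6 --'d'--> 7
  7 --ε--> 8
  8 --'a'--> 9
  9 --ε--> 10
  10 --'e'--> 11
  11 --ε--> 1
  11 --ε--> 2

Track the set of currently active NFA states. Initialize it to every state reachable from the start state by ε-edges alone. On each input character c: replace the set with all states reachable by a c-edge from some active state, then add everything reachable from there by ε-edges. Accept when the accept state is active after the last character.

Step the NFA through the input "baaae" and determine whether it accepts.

start: ε-closure({0}) = {0,2}
'b' @ 1: {3,4}
'a' @ 2: {5,6}
'a' @ 3: {7,8}
'a' @ 4: {9,10}
'e' @ 5: {1,2,11}  ✓accept
final: {1,2,11}; accept 1 in set

Answer: ACCEPT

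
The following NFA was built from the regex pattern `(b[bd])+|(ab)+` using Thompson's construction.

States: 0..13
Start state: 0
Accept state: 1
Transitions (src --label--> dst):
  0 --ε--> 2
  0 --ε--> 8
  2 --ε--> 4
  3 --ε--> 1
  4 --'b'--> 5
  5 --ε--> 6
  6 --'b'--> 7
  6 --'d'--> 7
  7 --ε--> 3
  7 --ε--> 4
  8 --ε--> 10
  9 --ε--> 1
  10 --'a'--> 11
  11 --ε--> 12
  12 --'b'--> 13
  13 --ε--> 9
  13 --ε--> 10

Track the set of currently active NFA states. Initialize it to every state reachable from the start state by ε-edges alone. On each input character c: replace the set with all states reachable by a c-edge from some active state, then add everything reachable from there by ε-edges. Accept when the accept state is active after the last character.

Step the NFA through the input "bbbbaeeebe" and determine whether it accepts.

S₀ = ε-closure({0}) = {0,2,4,8,10}
'b' @ 1: {5,6}
'b' @ 2: {1,3,4,7}  [accepting]
'b' @ 3: {5,6}
'b' @ 4: {1,3,4,7}  [accepting]
'a' @ 5: {}  — dead — no transitions
rest 'eeebe' ignored (set empty)
final: {}; accept 1 not in set

Answer: REJECT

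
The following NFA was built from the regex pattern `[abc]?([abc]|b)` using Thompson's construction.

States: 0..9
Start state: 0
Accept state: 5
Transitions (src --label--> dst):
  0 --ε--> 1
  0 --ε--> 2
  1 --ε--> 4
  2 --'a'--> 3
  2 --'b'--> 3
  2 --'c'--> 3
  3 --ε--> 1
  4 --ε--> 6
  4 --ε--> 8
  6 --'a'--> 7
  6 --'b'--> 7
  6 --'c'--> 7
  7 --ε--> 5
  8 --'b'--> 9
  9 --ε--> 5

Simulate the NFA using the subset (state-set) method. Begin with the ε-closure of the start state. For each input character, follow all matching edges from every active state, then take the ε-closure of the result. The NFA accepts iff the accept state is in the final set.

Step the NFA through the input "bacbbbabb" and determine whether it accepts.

Answer: REJECT

Derivation:
S₀ = ε-closure({0}) = {0,1,2,4,6,8}
'b' @ 1: {1,3,4,5,6,7,8,9}  ✓accept
'a' @ 2: {5,7}  ✓accept
'c' @ 3: {}  — dead — no transitions
rest 'bbbabb' ignored (set empty)
end set {} — state 5 not in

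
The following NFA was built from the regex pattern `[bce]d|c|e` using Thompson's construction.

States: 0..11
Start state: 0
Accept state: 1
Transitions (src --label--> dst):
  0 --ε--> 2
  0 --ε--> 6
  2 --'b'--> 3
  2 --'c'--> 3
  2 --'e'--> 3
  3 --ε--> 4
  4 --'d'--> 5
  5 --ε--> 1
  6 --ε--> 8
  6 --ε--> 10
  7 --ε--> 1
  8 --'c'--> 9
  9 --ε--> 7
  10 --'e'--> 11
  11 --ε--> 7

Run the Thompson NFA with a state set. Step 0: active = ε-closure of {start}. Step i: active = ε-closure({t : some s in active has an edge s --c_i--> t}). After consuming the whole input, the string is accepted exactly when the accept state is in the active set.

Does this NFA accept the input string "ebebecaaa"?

Answer: REJECT

Trace:
start: ε-closure({0}) = {0,2,6,8,10}
'e' @ 1: {1,3,4,7,11}  (accept∈set)
'b' @ 2: {}  — dead — no transitions
rest 'ebecaaa' ignored (set empty)
final: {}; accept 1 not in set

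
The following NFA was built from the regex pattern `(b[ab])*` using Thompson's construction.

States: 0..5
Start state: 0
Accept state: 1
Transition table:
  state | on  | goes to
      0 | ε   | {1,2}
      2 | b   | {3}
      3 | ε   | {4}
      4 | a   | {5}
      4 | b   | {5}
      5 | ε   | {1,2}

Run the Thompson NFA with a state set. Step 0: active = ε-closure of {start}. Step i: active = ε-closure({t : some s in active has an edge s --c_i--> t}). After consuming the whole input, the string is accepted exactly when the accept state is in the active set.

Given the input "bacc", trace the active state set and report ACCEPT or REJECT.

Answer: REJECT

Trace:
S₀ = ε-closure({0}) = {0,1,2}
'b' @ 1: {3,4}
'a' @ 2: {1,2,5}  [accepting]
'c' @ 3: {}  — dead — no transitions
rest 'c' ignored (set empty)
end set {} — state 1 not in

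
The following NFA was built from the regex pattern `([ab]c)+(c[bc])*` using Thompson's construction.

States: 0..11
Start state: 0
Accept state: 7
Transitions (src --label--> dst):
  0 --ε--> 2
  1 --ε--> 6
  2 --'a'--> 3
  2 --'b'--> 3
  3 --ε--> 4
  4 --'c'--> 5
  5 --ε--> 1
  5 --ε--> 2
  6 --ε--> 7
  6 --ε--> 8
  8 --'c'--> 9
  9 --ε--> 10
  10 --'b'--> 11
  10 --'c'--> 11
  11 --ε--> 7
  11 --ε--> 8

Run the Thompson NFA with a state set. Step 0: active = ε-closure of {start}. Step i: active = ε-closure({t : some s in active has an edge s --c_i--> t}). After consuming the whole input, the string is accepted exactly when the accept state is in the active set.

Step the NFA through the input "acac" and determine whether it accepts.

initial (ε-close {0}): {0,2}
'a' @ 1: {3,4}
'c' @ 2: {1,2,5,6,7,8}  (accept∈set)
'a' @ 3: {3,4}
'c' @ 4: {1,2,5,6,7,8}  (accept∈set)
final: {1,2,5,6,7,8}; accept 7 in set

Answer: ACCEPT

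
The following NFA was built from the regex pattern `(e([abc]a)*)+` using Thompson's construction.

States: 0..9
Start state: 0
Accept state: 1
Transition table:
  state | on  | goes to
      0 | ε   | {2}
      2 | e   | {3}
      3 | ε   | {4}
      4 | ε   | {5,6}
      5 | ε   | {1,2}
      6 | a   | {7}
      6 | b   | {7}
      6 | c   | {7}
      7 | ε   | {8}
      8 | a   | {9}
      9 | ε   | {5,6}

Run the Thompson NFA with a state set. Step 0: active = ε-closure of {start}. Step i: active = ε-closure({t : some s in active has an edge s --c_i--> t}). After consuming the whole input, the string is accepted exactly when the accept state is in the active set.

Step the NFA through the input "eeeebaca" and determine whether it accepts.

S₀ = ε-closure({0}) = {0,2}
'e' @ 1: {1,2,3,4,5,6}  ✓accept
'e' @ 2: {1,2,3,4,5,6}  ✓accept
'e' @ 3: {1,2,3,4,5,6}  ✓accept
'e' @ 4: {1,2,3,4,5,6}  ✓accept
'b' @ 5: {7,8}
'a' @ 6: {1,2,5,6,9}  ✓accept
'c' @ 7: {7,8}
'a' @ 8: {1,2,5,6,9}  ✓accept
final: {1,2,5,6,9}; accept 1 in set

Answer: ACCEPT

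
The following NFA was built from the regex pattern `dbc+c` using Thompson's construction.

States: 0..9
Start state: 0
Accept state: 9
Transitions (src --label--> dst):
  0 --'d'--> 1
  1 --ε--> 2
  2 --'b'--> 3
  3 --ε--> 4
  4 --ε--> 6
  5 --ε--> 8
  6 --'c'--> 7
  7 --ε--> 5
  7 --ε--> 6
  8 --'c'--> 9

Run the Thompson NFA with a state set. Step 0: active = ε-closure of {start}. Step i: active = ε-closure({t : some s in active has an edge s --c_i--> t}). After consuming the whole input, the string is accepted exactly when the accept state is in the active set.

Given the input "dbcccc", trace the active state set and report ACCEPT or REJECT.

Answer: ACCEPT

Derivation:
initial (ε-close {0}): {0}
'd' @ 1: {1,2}
'b' @ 2: {3,4,6}
'c' @ 3: {5,6,7,8}
'c' @ 4: {5,6,7,8,9}  ✓accept
'c' @ 5: {5,6,7,8,9}  ✓accept
'c' @ 6: {5,6,7,8,9}  ✓accept
after full input: {5,6,7,8,9}  (accept=9 in)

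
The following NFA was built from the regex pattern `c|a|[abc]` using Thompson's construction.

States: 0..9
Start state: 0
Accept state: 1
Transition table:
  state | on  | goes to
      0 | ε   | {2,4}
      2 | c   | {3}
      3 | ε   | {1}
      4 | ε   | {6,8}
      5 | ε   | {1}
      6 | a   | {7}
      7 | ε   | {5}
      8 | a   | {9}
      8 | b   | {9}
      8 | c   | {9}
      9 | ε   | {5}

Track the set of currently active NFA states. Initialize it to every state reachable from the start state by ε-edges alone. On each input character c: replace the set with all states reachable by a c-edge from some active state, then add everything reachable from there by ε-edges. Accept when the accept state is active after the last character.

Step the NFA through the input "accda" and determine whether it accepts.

initial (ε-close {0}): {0,2,4,6,8}
'a' @ 1: {1,5,7,9}  [accepting]
'c' @ 2: {}  — state set empty
rest 'cda' ignored (set empty)
final: {}; accept 1 not in set

Answer: REJECT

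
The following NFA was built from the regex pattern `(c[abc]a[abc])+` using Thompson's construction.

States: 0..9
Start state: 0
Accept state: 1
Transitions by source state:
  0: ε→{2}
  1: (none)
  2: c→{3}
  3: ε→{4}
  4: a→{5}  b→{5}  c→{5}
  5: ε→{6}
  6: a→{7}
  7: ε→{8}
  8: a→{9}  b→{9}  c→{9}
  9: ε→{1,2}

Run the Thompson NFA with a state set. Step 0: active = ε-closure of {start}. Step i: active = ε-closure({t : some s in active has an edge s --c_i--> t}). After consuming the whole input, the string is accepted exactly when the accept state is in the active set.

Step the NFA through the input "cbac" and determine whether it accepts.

Answer: ACCEPT

Trace:
S₀ = ε-closure({0}) = {0,2}
'c' @ 1: {3,4}
'b' @ 2: {5,6}
'a' @ 3: {7,8}
'c' @ 4: {1,2,9}  [accepting]
final: {1,2,9}; accept 1 in set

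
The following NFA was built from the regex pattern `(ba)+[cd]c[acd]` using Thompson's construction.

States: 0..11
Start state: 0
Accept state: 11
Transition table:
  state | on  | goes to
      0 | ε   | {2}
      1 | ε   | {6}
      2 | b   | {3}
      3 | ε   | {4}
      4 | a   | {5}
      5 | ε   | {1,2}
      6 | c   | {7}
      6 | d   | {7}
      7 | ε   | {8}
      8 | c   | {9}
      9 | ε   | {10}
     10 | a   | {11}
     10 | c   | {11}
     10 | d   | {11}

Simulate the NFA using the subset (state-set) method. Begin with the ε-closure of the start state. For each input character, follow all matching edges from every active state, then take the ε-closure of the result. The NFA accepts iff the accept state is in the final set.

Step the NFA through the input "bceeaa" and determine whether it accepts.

start: ε-closure({0}) = {0,2}
'b' @ 1: {3,4}
'c' @ 2: {}  — state set empty
rest 'eeaa' ignored (set empty)
end set {} — state 11 not in

Answer: REJECT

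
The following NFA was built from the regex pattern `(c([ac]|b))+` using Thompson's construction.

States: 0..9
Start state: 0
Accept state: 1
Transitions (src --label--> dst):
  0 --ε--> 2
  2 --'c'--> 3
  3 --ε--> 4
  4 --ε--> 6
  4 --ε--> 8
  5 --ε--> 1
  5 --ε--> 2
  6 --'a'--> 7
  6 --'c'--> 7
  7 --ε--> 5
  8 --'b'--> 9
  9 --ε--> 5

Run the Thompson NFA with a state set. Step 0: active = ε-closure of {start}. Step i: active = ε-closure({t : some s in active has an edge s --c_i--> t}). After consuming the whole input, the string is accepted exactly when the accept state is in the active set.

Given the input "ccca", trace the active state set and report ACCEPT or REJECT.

initial (ε-close {0}): {0,2}
'c' @ 1: {3,4,6,8}
'c' @ 2: {1,2,5,7}  (accept∈set)
'c' @ 3: {3,4,6,8}
'a' @ 4: {1,2,5,7}  (accept∈set)
final: {1,2,5,7}; accept 1 in set

Answer: ACCEPT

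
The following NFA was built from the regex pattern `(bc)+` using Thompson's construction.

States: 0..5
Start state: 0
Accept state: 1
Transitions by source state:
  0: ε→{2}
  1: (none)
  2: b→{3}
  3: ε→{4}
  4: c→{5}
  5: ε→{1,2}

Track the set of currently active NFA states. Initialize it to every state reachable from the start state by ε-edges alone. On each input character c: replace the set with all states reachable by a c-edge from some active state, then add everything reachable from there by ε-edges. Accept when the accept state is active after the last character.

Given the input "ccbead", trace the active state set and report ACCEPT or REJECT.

start: ε-closure({0}) = {0,2}
'c' @ 1: {}  — no active states
rest 'cbead' ignored (set empty)
after full input: {}  (accept=1 not in)

Answer: REJECT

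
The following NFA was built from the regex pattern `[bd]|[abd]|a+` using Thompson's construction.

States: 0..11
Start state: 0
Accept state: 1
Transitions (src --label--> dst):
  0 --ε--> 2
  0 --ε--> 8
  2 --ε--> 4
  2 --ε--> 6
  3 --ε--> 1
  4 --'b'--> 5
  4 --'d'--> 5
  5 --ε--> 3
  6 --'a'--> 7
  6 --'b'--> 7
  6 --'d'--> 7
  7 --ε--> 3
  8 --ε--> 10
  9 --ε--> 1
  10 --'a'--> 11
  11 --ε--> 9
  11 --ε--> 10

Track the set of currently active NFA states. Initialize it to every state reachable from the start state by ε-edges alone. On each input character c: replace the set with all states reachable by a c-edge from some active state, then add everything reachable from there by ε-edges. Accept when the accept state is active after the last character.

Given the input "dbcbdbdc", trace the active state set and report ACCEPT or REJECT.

Answer: REJECT

Trace:
initial (ε-close {0}): {0,2,4,6,8,10}
'd' @ 1: {1,3,5,7}  [accepting]
'b' @ 2: {}  — dead — no transitions
rest 'cbdbdc' ignored (set empty)
after full input: {}  (accept=1 not in)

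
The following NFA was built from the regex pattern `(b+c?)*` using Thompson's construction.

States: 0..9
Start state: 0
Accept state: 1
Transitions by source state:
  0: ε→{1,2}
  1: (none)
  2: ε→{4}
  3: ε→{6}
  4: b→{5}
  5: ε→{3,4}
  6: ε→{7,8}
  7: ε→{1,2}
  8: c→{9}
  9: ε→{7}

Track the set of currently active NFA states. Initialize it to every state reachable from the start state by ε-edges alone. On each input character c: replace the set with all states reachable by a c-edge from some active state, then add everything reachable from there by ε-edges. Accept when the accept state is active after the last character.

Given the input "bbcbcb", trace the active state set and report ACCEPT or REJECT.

Answer: ACCEPT

Derivation:
start: ε-closure({0}) = {0,1,2,4}
'b' @ 1: {1,2,3,4,5,6,7,8}  ✓accept
'b' @ 2: {1,2,3,4,5,6,7,8}  ✓accept
'c' @ 3: {1,2,4,7,9}  ✓accept
'b' @ 4: {1,2,3,4,5,6,7,8}  ✓accept
'c' @ 5: {1,2,4,7,9}  ✓accept
'b' @ 6: {1,2,3,4,5,6,7,8}  ✓accept
end set {1,2,3,4,5,6,7,8} — state 1 in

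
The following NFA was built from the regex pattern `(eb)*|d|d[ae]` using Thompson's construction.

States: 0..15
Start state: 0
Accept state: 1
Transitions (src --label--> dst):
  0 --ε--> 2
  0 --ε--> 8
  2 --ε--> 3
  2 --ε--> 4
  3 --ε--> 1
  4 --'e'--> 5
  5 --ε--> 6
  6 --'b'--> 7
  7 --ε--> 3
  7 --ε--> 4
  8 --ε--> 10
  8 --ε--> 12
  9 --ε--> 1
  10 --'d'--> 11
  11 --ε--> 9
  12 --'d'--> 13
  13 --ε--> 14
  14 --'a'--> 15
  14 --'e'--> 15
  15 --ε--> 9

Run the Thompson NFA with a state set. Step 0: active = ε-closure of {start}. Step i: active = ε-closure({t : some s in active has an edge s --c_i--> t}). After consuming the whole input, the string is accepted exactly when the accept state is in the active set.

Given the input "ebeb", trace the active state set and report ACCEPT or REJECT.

Answer: ACCEPT

Steps:
start: ε-closure({0}) = {0,1,2,3,4,8,10,12}
'e' @ 1: {5,6}
'b' @ 2: {1,3,4,7}  [accepting]
'e' @ 3: {5,6}
'b' @ 4: {1,3,4,7}  [accepting]
end set {1,3,4,7} — state 1 in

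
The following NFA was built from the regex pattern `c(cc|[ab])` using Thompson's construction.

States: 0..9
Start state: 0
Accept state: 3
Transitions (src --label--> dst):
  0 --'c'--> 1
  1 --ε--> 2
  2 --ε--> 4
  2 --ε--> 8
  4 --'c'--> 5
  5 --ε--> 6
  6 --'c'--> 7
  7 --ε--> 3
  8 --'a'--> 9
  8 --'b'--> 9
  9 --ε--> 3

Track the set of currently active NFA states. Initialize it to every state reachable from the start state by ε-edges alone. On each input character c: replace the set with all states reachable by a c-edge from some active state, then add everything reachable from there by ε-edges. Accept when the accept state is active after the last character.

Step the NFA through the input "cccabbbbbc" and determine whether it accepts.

S₀ = ε-closure({0}) = {0}
'c' @ 1: {1,2,4,8}
'c' @ 2: {5,6}
'c' @ 3: {3,7}  [accepting]
'a' @ 4: {}  — no active states
rest 'bbbbbc' ignored (set empty)
final: {}; accept 3 not in set

Answer: REJECT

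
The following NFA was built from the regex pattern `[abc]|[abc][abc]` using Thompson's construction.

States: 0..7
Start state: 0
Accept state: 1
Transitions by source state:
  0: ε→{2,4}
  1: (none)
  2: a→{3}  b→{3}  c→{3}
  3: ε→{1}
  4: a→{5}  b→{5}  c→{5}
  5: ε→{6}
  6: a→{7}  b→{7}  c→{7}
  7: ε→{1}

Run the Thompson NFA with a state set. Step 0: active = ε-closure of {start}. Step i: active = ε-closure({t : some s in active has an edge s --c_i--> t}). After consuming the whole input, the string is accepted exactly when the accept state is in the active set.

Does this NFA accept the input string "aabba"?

Answer: REJECT

Steps:
S₀ = ε-closure({0}) = {0,2,4}
'a' @ 1: {1,3,5,6}  ✓accept
'a' @ 2: {1,7}  ✓accept
'b' @ 3: {}  — no active states
rest 'ba' ignored (set empty)
after full input: {}  (accept=1 not in)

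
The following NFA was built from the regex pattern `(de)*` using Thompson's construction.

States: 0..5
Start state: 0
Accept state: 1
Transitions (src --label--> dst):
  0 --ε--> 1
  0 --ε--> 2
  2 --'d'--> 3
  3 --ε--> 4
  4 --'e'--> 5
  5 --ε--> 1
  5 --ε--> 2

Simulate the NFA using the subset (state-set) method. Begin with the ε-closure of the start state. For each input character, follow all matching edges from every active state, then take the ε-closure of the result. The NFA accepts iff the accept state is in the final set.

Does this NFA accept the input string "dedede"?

S₀ = ε-closure({0}) = {0,1,2}
'd' @ 1: {3,4}
'e' @ 2: {1,2,5}  [accepting]
'd' @ 3: {3,4}
'e' @ 4: {1,2,5}  [accepting]
'd' @ 5: {3,4}
'e' @ 6: {1,2,5}  [accepting]
final: {1,2,5}; accept 1 in set

Answer: ACCEPT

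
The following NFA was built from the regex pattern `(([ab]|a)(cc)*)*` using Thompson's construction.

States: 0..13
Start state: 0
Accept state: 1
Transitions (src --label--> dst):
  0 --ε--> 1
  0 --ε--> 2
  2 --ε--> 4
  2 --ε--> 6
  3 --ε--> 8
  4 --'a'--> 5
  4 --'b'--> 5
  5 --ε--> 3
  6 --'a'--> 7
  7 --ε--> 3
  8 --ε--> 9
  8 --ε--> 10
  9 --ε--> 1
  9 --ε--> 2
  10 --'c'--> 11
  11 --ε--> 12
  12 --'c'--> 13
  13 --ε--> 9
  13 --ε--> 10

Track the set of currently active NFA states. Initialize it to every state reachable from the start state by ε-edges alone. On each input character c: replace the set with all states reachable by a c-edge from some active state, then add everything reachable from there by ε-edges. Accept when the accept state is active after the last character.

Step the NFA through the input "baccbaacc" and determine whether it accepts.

initial (ε-close {0}): {0,1,2,4,6}
'b' @ 1: {1,2,3,4,5,6,8,9,10}  ✓accept
'a' @ 2: {1,2,3,4,5,6,7,8,9,10}  ✓accept
'c' @ 3: {11,12}
'c' @ 4: {1,2,4,6,9,10,13}  ✓accept
'b' @ 5: {1,2,3,4,5,6,8,9,10}  ✓accept
'a' @ 6: {1,2,3,4,5,6,7,8,9,10}  ✓accept
'a' @ 7: {1,2,3,4,5,6,7,8,9,10}  ✓accept
'c' @ 8: {11,12}
'c' @ 9: {1,2,4,6,9,10,13}  ✓accept
end set {1,2,4,6,9,10,13} — state 1 in

Answer: ACCEPT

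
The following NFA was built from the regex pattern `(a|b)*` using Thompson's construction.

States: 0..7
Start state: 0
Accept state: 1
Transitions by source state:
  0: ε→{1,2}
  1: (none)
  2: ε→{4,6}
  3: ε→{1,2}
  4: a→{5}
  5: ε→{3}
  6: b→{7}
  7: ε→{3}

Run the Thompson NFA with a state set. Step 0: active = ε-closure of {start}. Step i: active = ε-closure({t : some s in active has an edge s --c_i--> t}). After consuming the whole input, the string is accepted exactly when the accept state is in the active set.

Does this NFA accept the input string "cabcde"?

Answer: REJECT

Trace:
S₀ = ε-closure({0}) = {0,1,2,4,6}
'c' @ 1: {}  — dead — no transitions
rest 'abcde' ignored (set empty)
final: {}; accept 1 not in set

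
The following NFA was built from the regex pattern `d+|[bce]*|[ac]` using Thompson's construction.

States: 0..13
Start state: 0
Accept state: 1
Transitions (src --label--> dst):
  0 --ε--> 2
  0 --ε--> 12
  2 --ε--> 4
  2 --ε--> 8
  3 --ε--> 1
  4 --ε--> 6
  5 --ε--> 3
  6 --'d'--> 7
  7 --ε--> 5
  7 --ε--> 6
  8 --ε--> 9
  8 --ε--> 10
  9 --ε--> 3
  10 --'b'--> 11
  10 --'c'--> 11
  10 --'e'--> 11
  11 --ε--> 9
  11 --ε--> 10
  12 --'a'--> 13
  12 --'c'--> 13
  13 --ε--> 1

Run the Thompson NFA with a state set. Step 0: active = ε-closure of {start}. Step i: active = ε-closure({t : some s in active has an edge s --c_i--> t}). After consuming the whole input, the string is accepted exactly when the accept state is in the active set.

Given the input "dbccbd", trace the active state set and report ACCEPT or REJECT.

Answer: REJECT

Steps:
initial (ε-close {0}): {0,1,2,3,4,6,8,9,10,12}
'd' @ 1: {1,3,5,6,7}  ✓accept
'b' @ 2: {}  — no active states
rest 'ccbd' ignored (set empty)
final: {}; accept 1 not in set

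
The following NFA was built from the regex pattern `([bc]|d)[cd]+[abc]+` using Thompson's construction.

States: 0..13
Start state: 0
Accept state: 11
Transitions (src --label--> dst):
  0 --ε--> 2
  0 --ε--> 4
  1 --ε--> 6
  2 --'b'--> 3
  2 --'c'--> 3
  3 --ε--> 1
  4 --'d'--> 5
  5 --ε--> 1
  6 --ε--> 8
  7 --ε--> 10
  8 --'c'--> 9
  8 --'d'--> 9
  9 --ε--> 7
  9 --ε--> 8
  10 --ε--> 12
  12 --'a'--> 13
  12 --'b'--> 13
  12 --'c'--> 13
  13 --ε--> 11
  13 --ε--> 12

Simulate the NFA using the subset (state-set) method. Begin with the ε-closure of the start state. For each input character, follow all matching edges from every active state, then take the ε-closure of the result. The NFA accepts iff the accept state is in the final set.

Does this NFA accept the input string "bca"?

S₀ = ε-closure({0}) = {0,2,4}
'b' @ 1: {1,3,6,8}
'c' @ 2: {7,8,9,10,12}
'a' @ 3: {11,12,13}  [accepting]
end set {11,12,13} — state 11 in

Answer: ACCEPT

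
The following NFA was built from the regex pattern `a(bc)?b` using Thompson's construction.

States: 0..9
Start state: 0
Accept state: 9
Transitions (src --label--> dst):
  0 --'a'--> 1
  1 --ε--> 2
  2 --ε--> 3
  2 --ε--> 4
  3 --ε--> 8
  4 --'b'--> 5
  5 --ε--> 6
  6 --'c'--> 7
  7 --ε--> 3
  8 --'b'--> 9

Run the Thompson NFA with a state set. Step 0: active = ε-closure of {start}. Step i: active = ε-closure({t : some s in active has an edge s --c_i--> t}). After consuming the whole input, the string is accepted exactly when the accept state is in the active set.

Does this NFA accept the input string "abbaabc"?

Answer: REJECT

Derivation:
S₀ = ε-closure({0}) = {0}
'a' @ 1: {1,2,3,4,8}
'b' @ 2: {5,6,9}  (accept∈set)
'b' @ 3: {}  — dead — no transitions
rest 'aabc' ignored (set empty)
end set {} — state 9 not in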